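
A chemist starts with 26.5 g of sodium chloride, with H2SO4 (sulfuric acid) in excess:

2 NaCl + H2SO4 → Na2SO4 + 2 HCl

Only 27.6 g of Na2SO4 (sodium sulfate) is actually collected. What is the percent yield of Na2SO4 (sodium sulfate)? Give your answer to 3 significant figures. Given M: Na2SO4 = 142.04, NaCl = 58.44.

85.7 %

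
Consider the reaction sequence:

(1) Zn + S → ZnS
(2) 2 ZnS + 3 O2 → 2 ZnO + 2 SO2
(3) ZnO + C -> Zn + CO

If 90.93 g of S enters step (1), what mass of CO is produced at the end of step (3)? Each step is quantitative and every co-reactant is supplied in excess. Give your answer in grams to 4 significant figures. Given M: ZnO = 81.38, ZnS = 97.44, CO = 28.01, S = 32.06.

79.44 g

n(S) = 90.93 / 32.06 = 2.8362 mol.
Reaction (1): S→ZnS ratio 1:1 ⇒ n(ZnS) = 2.8362 mol.
Reaction (2): ZnS→ZnO ratio 2:2 ⇒ n(ZnO) = 2.8362 mol.
Reaction (3): ZnO→CO ratio 1:1 ⇒ n(CO) = 2.8362 mol.
Mass of CO = 2.8362 × 28.01 = 79.443 g.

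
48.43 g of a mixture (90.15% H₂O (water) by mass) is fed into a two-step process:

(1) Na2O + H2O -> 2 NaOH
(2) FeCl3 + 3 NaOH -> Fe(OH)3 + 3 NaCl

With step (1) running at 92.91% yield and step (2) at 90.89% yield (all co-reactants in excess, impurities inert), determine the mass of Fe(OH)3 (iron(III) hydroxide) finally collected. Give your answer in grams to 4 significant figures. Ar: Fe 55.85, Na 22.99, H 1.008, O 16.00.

Pure H2O = 48.43 × 0.9015 = 43.660 g.
M(H2O) = 2(1.008) + 16.00 = 18.016 g/mol.
M(Fe(OH)3) = 55.85 + 3(16.00) + 3(1.008) = 106.874 g/mol.
n(H2O) = 43.660 / 18.016 = 2.4234 mol.
Step 1 (H2O:NaOH = 1:2): theoretical n(NaOH) = 4.8468 mol; at 92.91% yield, n(NaOH) = 4.5031 mol.
Step 2 (NaOH:Fe(OH)3 = 3:1): theoretical n(Fe(OH)3) = 1.5010 mol, so theoretical mass = 1.5010 × 106.874 = 160.42 g.
At 90.89% yield, actual mass of Fe(OH)3 = 160.42 × 0.9089 = 145.81 g.

145.8 g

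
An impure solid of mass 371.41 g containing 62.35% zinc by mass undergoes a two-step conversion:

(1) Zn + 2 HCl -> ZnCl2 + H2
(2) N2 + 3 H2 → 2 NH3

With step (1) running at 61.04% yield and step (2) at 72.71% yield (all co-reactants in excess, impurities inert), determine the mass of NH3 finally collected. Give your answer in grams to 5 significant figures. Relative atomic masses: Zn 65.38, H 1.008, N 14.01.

Pure Zn = 371.41 × 0.6235 = 231.574 g.
M(Zn) = 65.38 g/mol.
M(NH3) = 14.01 + 3(1.008) = 17.034 g/mol.
n(Zn) = 231.574 / 65.38 = 3.54197 mol.
Step 1 (Zn:H2 = 1:1): theoretical n(H2) = 3.54197 mol; at 61.04% yield, n(H2) = 2.16202 mol.
Step 2 (H2:NH3 = 3:2): theoretical n(NH3) = 1.44135 mol, so theoretical mass = 1.44135 × 17.034 = 24.5519 g.
At 72.71% yield, actual mass of NH3 = 24.5519 × 0.7271 = 17.8517 g.

17.852 g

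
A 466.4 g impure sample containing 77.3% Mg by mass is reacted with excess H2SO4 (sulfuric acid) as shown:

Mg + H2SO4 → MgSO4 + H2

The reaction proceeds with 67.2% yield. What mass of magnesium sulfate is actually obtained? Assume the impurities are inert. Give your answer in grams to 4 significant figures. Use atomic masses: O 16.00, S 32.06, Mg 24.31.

Pure Mg available = 466.4 g × 0.773 = 360.53 g.
M(Mg) = 24.31 g/mol.
M(MgSO4) = 24.31 + 32.06 + 4(16.00) = 120.37 g/mol.
n(Mg) = 360.53 g / 24.31 g/mol = 14.830 mol.
From the equation the Mg:MgSO4 mole ratio is 1:1, so n(MgSO4) = 14.830 × 1/1 = 14.830 mol.
Mass of MgSO4 = 14.830 mol × 120.37 g/mol = 1785.1 g.
Actual mass collected = 1785.1 g × 0.672 = 1199.6 g.

1200 g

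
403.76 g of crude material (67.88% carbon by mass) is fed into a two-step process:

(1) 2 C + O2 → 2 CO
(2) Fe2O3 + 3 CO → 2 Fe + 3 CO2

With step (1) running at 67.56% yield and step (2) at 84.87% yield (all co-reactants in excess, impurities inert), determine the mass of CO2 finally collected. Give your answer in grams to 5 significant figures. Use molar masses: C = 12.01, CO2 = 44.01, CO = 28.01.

Pure C = 403.76 × 0.6788 = 274.072 g.
n(C) = 274.072 / 12.01 = 22.8203 mol.
Step 1 (C:CO = 2:2): theoretical n(CO) = 22.8203 mol; at 67.56% yield, n(CO) = 15.4174 mol.
Step 2 (CO:CO2 = 3:3): theoretical n(CO2) = 15.4174 mol, so theoretical mass = 15.4174 × 44.01 = 678.521 g.
At 84.87% yield, actual mass of CO2 = 678.521 × 0.8487 = 575.861 g.

575.86 g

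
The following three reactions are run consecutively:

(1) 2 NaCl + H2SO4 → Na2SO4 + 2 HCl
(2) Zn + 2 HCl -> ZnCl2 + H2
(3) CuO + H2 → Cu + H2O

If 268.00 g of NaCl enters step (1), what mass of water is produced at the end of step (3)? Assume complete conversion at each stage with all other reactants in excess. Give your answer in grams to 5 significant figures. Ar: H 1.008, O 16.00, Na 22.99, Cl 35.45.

41.310 g

M(NaCl) = 22.99 + 35.45 = 58.44 g/mol.
M(H2O) = 2(1.008) + 16.00 = 18.016 g/mol.
n(NaCl) = 268.00 / 58.44 = 4.58590 mol.
Reaction (1): NaCl→HCl ratio 2:2 ⇒ n(HCl) = 4.58590 mol.
Reaction (2): HCl→H2 ratio 2:1 ⇒ n(H2) = 2.29295 mol.
Reaction (3): H2→H2O ratio 1:1 ⇒ n(H2O) = 2.29295 mol.
Mass of H2O = 2.29295 × 18.016 = 41.3098 g.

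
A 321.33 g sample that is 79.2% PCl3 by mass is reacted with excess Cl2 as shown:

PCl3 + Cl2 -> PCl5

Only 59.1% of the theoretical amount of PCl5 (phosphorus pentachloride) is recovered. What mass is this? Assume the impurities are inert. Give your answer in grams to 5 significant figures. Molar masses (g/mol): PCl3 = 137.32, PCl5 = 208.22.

228.06 g

Pure PCl3 available = 321.33 g × 0.792 = 254.493 g.
n(PCl3) = 254.493 g / 137.32 g/mol = 1.85329 mol.
From the equation the PCl3:PCl5 mole ratio is 1:1, so n(PCl5) = 1.85329 × 1/1 = 1.85329 mol.
Mass of PCl5 = 1.85329 mol × 208.22 g/mol = 385.891 g.
Actual mass collected = 385.891 g × 0.591 = 228.062 g.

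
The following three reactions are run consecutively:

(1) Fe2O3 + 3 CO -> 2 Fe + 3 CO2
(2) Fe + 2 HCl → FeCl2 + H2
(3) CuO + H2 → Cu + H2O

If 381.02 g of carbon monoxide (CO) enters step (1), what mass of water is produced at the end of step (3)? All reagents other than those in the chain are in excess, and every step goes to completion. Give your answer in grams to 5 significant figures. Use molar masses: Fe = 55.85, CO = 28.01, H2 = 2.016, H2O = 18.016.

163.38 g

n(CO) = 381.02 / 28.01 = 13.6030 mol.
Reaction (1): CO→Fe ratio 3:2 ⇒ n(Fe) = 9.06867 mol.
Reaction (2): Fe→H2 ratio 1:1 ⇒ n(H2) = 9.06867 mol.
Reaction (3): H2→H2O ratio 1:1 ⇒ n(H2O) = 9.06867 mol.
Mass of H2O = 9.06867 × 18.016 = 163.381 g.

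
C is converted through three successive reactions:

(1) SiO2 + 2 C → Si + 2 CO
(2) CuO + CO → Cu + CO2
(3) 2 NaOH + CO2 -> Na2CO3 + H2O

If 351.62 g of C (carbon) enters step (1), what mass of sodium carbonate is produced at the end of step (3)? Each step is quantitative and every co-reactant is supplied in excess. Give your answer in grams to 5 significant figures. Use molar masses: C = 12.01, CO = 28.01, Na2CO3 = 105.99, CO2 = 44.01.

n(C) = 351.62 / 12.01 = 29.2773 mol.
Reaction (1): C→CO ratio 2:2 ⇒ n(CO) = 29.2773 mol.
Reaction (2): CO→CO2 ratio 1:1 ⇒ n(CO2) = 29.2773 mol.
Reaction (3): CO2→Na2CO3 ratio 1:1 ⇒ n(Na2CO3) = 29.2773 mol.
Mass of Na2CO3 = 29.2773 × 105.99 = 3103.10 g.

3103.1 g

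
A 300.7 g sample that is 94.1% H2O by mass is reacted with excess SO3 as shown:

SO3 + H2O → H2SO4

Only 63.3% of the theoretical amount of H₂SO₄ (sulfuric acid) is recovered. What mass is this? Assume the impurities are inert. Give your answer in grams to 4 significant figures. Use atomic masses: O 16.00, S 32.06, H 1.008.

975.1 g

Pure H2O available = 300.7 g × 0.941 = 282.96 g.
M(H2O) = 2(1.008) + 16.00 = 18.016 g/mol.
M(H2SO4) = 2(1.008) + 32.06 + 4(16.00) = 98.076 g/mol.
n(H2O) = 282.96 g / 18.016 g/mol = 15.706 mol.
From the equation the H2O:H2SO4 mole ratio is 1:1, so n(H2SO4) = 15.706 × 1/1 = 15.706 mol.
Mass of H2SO4 = 15.706 mol × 98.076 g/mol = 1540.4 g.
Actual mass collected = 1540.4 g × 0.633 = 975.06 g.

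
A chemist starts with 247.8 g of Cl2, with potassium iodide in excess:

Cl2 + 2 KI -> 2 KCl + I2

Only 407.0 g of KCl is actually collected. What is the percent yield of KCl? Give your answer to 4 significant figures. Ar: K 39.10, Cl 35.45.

M(Cl2) = 2(35.45) = 70.90 g/mol.
M(KCl) = 39.10 + 35.45 = 74.55 g/mol.
n(Cl2) = 247.80 g / 70.90 g/mol = 3.4951 mol.
From the equation the Cl2:KCl mole ratio is 1:2, so n(KCl) = 3.4951 × 2/1 = 6.9901 mol.
Mass of KCl = 6.9901 mol × 74.55 g/mol = 521.11 g.
This is the theoretical yield. Percent yield = 407.0 g / 521.11 g × 100% = 78.102%.

78.10 %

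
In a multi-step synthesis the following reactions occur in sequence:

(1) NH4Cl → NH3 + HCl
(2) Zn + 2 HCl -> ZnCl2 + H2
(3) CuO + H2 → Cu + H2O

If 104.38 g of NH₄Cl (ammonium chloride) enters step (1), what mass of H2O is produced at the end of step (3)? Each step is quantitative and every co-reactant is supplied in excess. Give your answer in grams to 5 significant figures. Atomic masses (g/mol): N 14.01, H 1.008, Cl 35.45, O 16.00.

17.577 g

M(NH4Cl) = 14.01 + 4(1.008) + 35.45 = 53.492 g/mol.
M(H2O) = 2(1.008) + 16.00 = 18.016 g/mol.
n(NH4Cl) = 104.38 / 53.492 = 1.95132 mol.
Reaction (1): NH4Cl→HCl ratio 1:1 ⇒ n(HCl) = 1.95132 mol.
Reaction (2): HCl→H2 ratio 2:1 ⇒ n(H2) = 0.975660 mol.
Reaction (3): H2→H2O ratio 1:1 ⇒ n(H2O) = 0.975660 mol.
Mass of H2O = 0.975660 × 18.016 = 17.5775 g.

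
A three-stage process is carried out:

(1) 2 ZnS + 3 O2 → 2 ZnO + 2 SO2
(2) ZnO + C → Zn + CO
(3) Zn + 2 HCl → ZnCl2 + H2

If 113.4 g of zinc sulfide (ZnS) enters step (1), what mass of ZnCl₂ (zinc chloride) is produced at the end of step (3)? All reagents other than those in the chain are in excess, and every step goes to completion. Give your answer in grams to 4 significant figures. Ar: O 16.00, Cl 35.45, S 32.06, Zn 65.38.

158.6 g

M(ZnS) = 65.38 + 32.06 = 97.44 g/mol.
M(ZnCl2) = 65.38 + 2(35.45) = 136.28 g/mol.
n(ZnS) = 113.4 / 97.44 = 1.1638 mol.
Reaction (1): ZnS→ZnO ratio 2:2 ⇒ n(ZnO) = 1.1638 mol.
Reaction (2): ZnO→Zn ratio 1:1 ⇒ n(Zn) = 1.1638 mol.
Reaction (3): Zn→ZnCl2 ratio 1:1 ⇒ n(ZnCl2) = 1.1638 mol.
Mass of ZnCl2 = 1.1638 × 136.28 = 158.60 g.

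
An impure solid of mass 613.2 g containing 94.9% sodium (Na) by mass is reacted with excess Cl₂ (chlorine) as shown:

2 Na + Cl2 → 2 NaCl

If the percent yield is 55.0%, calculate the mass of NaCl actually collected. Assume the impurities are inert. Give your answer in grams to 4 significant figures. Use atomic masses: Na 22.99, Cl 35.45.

813.6 g

Pure Na available = 613.2 g × 0.949 = 581.93 g.
M(Na) = 22.99 g/mol.
M(NaCl) = 22.99 + 35.45 = 58.44 g/mol.
n(Na) = 581.93 g / 22.99 g/mol = 25.312 mol.
From the equation the Na:NaCl mole ratio is 2:2, so n(NaCl) = 25.312 × 2/2 = 25.312 mol.
Mass of NaCl = 25.312 mol × 58.44 g/mol = 1479.2 g.
Actual mass collected = 1479.2 g × 0.550 = 813.58 g.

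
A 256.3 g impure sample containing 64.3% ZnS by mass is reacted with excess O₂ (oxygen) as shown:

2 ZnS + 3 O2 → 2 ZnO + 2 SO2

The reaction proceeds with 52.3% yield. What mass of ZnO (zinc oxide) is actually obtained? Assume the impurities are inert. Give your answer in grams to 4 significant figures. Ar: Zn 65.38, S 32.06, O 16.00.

71.98 g

Pure ZnS available = 256.3 g × 0.643 = 164.80 g.
M(ZnS) = 65.38 + 32.06 = 97.44 g/mol.
M(ZnO) = 65.38 + 16.00 = 81.38 g/mol.
n(ZnS) = 164.80 g / 97.44 g/mol = 1.6913 mol.
From the equation the ZnS:ZnO mole ratio is 2:2, so n(ZnO) = 1.6913 × 2/2 = 1.6913 mol.
Mass of ZnO = 1.6913 mol × 81.38 g/mol = 137.64 g.
Actual mass collected = 137.64 g × 0.523 = 71.985 g.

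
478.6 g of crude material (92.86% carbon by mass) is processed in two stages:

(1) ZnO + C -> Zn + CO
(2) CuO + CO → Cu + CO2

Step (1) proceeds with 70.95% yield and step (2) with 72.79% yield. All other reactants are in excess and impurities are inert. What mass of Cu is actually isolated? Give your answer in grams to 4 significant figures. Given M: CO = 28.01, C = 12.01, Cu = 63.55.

1215 g

Pure C = 478.6 × 0.9286 = 444.43 g.
n(C) = 444.43 / 12.01 = 37.005 mol.
Step 1 (C:CO = 1:1): theoretical n(CO) = 37.005 mol; at 70.95% yield, n(CO) = 26.255 mol.
Step 2 (CO:Cu = 1:1): theoretical n(Cu) = 26.255 mol, so theoretical mass = 26.255 × 63.55 = 1668.5 g.
At 72.79% yield, actual mass of Cu = 1668.5 × 0.7279 = 1214.5 g.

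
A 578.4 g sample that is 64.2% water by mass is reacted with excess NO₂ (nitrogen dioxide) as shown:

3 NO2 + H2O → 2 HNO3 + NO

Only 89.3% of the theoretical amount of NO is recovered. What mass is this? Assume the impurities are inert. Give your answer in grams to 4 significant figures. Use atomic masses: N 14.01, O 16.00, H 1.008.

Pure H2O available = 578.4 g × 0.642 = 371.33 g.
M(H2O) = 2(1.008) + 16.00 = 18.016 g/mol.
M(NO) = 14.01 + 16.00 = 30.01 g/mol.
n(H2O) = 371.33 g / 18.016 g/mol = 20.611 mol.
From the equation the H2O:NO mole ratio is 1:1, so n(NO) = 20.611 × 1/1 = 20.611 mol.
Mass of NO = 20.611 mol × 30.01 g/mol = 618.54 g.
Actual mass collected = 618.54 g × 0.893 = 552.36 g.

552.4 g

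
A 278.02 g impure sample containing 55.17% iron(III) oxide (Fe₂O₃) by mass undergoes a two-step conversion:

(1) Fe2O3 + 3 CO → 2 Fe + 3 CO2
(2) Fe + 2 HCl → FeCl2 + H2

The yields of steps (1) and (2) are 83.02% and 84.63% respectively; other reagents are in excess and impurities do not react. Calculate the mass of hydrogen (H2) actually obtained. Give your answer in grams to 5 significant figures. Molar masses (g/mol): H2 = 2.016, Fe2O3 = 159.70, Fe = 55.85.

Pure Fe2O3 = 278.02 × 0.5517 = 153.384 g.
n(Fe2O3) = 153.384 / 159.70 = 0.960449 mol.
Step 1 (Fe2O3:Fe = 1:2): theoretical n(Fe) = 1.92090 mol; at 83.02% yield, n(Fe) = 1.59473 mol.
Step 2 (Fe:H2 = 1:1): theoretical n(H2) = 1.59473 mol, so theoretical mass = 1.59473 × 2.016 = 3.21497 g.
At 84.63% yield, actual mass of H2 = 3.21497 × 0.8463 = 2.72083 g.

2.7208 g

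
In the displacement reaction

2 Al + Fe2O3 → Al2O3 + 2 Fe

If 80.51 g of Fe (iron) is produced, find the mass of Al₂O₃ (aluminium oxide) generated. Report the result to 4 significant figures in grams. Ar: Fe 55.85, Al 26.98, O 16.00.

73.49 g

M(Fe) = 55.85 g/mol.
M(Al2O3) = 2(26.98) + 3(16.00) = 101.96 g/mol.
n(Fe) = 80.510 g / 55.85 g/mol = 1.4415 mol.
From the equation the Fe:Al2O3 mole ratio is 2:1, so n(Al2O3) = 1.4415 × 1/2 = 0.72077 mol.
Mass of Al2O3 = 0.72077 mol × 101.96 g/mol = 73.490 g.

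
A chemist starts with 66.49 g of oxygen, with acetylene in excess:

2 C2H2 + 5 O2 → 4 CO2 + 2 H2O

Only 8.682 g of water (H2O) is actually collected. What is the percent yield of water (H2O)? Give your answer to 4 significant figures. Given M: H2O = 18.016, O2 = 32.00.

57.98 %

n(O2) = 66.490 g / 32.00 g/mol = 2.0778 mol.
From the equation the O2:H2O mole ratio is 5:2, so n(H2O) = 2.0778 × 2/5 = 0.83112 mol.
Mass of H2O = 0.83112 mol × 18.016 g/mol = 14.974 g.
This is the theoretical yield. Percent yield = 8.682 g / 14.974 g × 100% = 57.982%.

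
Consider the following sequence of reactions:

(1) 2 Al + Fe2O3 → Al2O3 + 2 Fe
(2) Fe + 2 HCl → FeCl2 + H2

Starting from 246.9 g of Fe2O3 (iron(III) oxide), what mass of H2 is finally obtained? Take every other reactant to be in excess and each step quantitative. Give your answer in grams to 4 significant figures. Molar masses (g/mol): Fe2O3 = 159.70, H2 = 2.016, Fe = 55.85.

6.234 g

n(Fe2O3) = 246.90 / 159.70 = 1.5460 mol.
Step 1 gives a 1:2 ratio of Fe2O3 to Fe, so n(Fe) = 3.0920 mol.
In step 2 the Fe:H2 ratio is 1:1, so n(H2) = 3.0920 mol.
Mass of H2 = 3.0920 × 2.016 = 6.2336 g.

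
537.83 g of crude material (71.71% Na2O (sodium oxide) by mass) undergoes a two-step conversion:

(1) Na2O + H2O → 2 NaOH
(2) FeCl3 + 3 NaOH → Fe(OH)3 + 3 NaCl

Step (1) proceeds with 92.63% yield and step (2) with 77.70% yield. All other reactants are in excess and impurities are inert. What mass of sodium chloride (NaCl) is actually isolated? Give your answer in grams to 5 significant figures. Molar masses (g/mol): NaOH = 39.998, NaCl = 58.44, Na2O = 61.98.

Pure Na2O = 537.83 × 0.7171 = 385.678 g.
n(Na2O) = 385.678 / 61.98 = 6.22262 mol.
Step 1 (Na2O:NaOH = 1:2): theoretical n(NaOH) = 12.4452 mol; at 92.63% yield, n(NaOH) = 11.5280 mol.
Step 2 (NaOH:NaCl = 3:3): theoretical n(NaCl) = 11.5280 mol, so theoretical mass = 11.5280 × 58.44 = 673.698 g.
At 77.70% yield, actual mass of NaCl = 673.698 × 0.7770 = 523.463 g.

523.46 g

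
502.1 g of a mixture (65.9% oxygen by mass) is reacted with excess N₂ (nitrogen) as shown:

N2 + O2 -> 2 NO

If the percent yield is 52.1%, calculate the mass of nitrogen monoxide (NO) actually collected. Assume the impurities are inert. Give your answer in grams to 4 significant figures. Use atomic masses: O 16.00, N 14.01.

Pure O2 available = 502.1 g × 0.659 = 330.88 g.
M(O2) = 2(16.00) = 32.00 g/mol.
M(NO) = 14.01 + 16.00 = 30.01 g/mol.
n(O2) = 330.88 g / 32.00 g/mol = 10.340 mol.
From the equation the O2:NO mole ratio is 1:2, so n(NO) = 10.340 × 2/1 = 20.680 mol.
Mass of NO = 20.680 mol × 30.01 g/mol = 620.61 g.
Actual mass collected = 620.61 g × 0.521 = 323.34 g.

323.3 g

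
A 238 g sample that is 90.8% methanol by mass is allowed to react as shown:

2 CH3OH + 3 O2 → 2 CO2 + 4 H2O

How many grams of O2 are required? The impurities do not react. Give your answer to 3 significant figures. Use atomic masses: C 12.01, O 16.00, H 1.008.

324 g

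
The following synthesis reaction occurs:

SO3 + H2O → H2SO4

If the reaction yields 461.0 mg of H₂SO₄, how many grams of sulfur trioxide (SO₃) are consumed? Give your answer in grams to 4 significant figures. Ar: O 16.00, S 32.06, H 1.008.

0.3763 g

M(H2SO4) = 2(1.008) + 32.06 + 4(16.00) = 98.076 g/mol.
M(SO3) = 32.06 + 3(16.00) = 80.06 g/mol.
Convert: 461.0 mg = 0.46100 g.
n(H2SO4) = 0.46100 g / 98.076 g/mol = 0.0047004 mol.
From the equation the H2SO4:SO3 mole ratio is 1:1, so n(SO3) = 0.0047004 × 1/1 = 0.0047004 mol.
Mass of SO3 = 0.0047004 mol × 80.06 g/mol = 0.37632 g.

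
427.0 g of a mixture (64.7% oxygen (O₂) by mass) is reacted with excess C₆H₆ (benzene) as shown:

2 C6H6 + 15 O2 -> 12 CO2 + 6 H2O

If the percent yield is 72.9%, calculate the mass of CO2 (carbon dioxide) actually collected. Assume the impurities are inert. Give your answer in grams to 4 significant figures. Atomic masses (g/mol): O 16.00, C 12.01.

Pure O2 available = 427.0 g × 0.647 = 276.27 g.
M(O2) = 2(16.00) = 32.00 g/mol.
M(CO2) = 12.01 + 2(16.00) = 44.01 g/mol.
n(O2) = 276.27 g / 32.00 g/mol = 8.6334 mol.
From the equation the O2:CO2 mole ratio is 15:12, so n(CO2) = 8.6334 × 12/15 = 6.9067 mol.
Mass of CO2 = 6.9067 mol × 44.01 g/mol = 303.96 g.
Actual mass collected = 303.96 g × 0.729 = 221.59 g.

221.6 g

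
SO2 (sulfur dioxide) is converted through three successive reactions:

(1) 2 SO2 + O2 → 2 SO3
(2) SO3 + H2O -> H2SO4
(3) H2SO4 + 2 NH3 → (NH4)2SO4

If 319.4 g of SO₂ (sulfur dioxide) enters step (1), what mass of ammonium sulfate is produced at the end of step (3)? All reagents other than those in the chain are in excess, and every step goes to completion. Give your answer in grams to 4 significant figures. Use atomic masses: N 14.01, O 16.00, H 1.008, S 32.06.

658.9 g

M(SO2) = 32.06 + 2(16.00) = 64.06 g/mol.
M((NH4)2SO4) = 2(14.01) + 8(1.008) + 32.06 + 4(16.00) = 132.144 g/mol.
n(SO2) = 319.4 / 64.06 = 4.9860 mol.
Reaction (1): SO2→SO3 ratio 2:2 ⇒ n(SO3) = 4.9860 mol.
Reaction (2): SO3→H2SO4 ratio 1:1 ⇒ n(H2SO4) = 4.9860 mol.
Reaction (3): H2SO4→(NH4)2SO4 ratio 1:1 ⇒ n((NH4)2SO4) = 4.9860 mol.
Mass of (NH4)2SO4 = 4.9860 × 132.144 = 658.86 g.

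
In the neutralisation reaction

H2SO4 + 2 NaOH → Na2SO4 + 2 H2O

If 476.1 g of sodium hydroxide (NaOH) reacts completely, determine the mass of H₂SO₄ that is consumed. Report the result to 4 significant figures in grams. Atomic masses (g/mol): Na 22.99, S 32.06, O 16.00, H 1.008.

583.7 g

M(NaOH) = 22.99 + 16.00 + 1.008 = 39.998 g/mol.
M(H2SO4) = 2(1.008) + 32.06 + 4(16.00) = 98.076 g/mol.
n(NaOH) = 476.10 g / 39.998 g/mol = 11.903 mol.
From the equation the NaOH:H2SO4 mole ratio is 2:1, so n(H2SO4) = 11.903 × 1/2 = 5.9515 mol.
Mass of H2SO4 = 5.9515 mol × 98.076 g/mol = 583.70 g.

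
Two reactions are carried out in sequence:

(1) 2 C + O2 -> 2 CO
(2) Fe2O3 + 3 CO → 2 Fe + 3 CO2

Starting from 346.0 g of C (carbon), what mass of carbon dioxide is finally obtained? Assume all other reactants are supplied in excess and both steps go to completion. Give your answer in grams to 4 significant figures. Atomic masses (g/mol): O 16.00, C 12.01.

M(C) = 12.01 g/mol.
M(CO2) = 12.01 + 2(16.00) = 44.01 g/mol.
n(C) = 346.00 / 12.01 = 28.809 mol.
Step 1 gives a 2:2 ratio of C to CO, so n(CO) = 28.809 mol.
In step 2 the CO:CO2 ratio is 3:3, so n(CO2) = 28.809 mol.
Mass of CO2 = 28.809 × 44.01 = 1267.9 g.

1268 g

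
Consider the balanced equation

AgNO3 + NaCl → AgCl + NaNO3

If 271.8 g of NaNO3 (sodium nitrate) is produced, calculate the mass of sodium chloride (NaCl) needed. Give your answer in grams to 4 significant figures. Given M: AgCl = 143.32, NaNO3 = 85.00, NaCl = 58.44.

186.9 g

n(NaNO3) = 271.80 g / 85.00 g/mol = 3.1976 mol.
From the equation the NaNO3:NaCl mole ratio is 1:1, so n(NaCl) = 3.1976 × 1/1 = 3.1976 mol.
Mass of NaCl = 3.1976 mol × 58.44 g/mol = 186.87 g.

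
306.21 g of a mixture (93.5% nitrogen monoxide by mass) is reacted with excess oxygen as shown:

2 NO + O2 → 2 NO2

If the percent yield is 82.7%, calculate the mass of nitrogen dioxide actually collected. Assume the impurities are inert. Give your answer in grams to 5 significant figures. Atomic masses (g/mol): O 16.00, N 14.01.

363.01 g

Pure NO available = 306.21 g × 0.935 = 286.306 g.
M(NO) = 14.01 + 16.00 = 30.01 g/mol.
M(NO2) = 14.01 + 2(16.00) = 46.01 g/mol.
n(NO) = 286.306 g / 30.01 g/mol = 9.54036 mol.
From the equation the NO:NO2 mole ratio is 2:2, so n(NO2) = 9.54036 × 2/2 = 9.54036 mol.
Mass of NO2 = 9.54036 mol × 46.01 g/mol = 438.952 g.
Actual mass collected = 438.952 g × 0.827 = 363.013 g.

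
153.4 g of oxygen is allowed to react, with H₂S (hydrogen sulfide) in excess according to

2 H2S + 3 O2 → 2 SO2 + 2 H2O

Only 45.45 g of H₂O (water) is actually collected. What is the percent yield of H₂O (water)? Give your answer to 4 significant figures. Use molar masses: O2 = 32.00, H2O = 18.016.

78.94 %

n(O2) = 153.40 g / 32.00 g/mol = 4.7938 mol.
From the equation the O2:H2O mole ratio is 3:2, so n(H2O) = 4.7938 × 2/3 = 3.1958 mol.
Mass of H2O = 3.1958 mol × 18.016 g/mol = 57.576 g.
This is the theoretical yield. Percent yield = 45.45 g / 57.576 g × 100% = 78.939%.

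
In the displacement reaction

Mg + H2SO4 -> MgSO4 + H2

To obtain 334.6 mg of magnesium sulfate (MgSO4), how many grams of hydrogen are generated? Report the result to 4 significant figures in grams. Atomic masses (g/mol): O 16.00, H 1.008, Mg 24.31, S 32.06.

0.005604 g

M(MgSO4) = 24.31 + 32.06 + 4(16.00) = 120.37 g/mol.
M(H2) = 2(1.008) = 2.016 g/mol.
Convert: 334.6 mg = 0.33460 g.
n(MgSO4) = 0.33460 g / 120.37 g/mol = 0.0027798 mol.
From the equation the MgSO4:H2 mole ratio is 1:1, so n(H2) = 0.0027798 × 1/1 = 0.0027798 mol.
Mass of H2 = 0.0027798 mol × 2.016 g/mol = 0.0056040 g.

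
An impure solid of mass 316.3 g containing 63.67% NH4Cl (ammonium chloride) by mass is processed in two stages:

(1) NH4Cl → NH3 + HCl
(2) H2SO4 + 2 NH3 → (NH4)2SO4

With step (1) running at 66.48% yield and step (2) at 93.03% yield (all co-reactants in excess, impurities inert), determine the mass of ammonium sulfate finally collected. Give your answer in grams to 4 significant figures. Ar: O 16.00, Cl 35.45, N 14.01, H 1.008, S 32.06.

153.8 g

Pure NH4Cl = 316.3 × 0.6367 = 201.39 g.
M(NH4Cl) = 14.01 + 4(1.008) + 35.45 = 53.492 g/mol.
M((NH4)2SO4) = 2(14.01) + 8(1.008) + 32.06 + 4(16.00) = 132.144 g/mol.
n(NH4Cl) = 201.39 / 53.492 = 3.7648 mol.
Step 1 (NH4Cl:NH3 = 1:1): theoretical n(NH3) = 3.7648 mol; at 66.48% yield, n(NH3) = 2.5029 mol.
Step 2 (NH3:(NH4)2SO4 = 2:1): theoretical n((NH4)2SO4) = 1.2514 mol, so theoretical mass = 1.2514 × 132.144 = 165.37 g.
At 93.03% yield, actual mass of (NH4)2SO4 = 165.37 × 0.9303 = 153.84 g.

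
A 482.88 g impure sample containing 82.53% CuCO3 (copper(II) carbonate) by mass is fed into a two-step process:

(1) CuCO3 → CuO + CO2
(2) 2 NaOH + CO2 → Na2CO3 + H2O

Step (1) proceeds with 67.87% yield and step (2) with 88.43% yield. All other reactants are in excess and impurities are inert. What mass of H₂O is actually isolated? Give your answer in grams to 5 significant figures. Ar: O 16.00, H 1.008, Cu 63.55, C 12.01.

34.875 g

Pure CuCO3 = 482.88 × 0.8253 = 398.521 g.
M(CuCO3) = 63.55 + 12.01 + 3(16.00) = 123.56 g/mol.
M(H2O) = 2(1.008) + 16.00 = 18.016 g/mol.
n(CuCO3) = 398.521 / 123.56 = 3.22532 mol.
Step 1 (CuCO3:CO2 = 1:1): theoretical n(CO2) = 3.22532 mol; at 67.87% yield, n(CO2) = 2.18903 mol.
Step 2 (CO2:H2O = 1:1): theoretical n(H2O) = 2.18903 mol, so theoretical mass = 2.18903 × 18.016 = 39.4375 g.
At 88.43% yield, actual mass of H2O = 39.4375 × 0.8843 = 34.8746 g.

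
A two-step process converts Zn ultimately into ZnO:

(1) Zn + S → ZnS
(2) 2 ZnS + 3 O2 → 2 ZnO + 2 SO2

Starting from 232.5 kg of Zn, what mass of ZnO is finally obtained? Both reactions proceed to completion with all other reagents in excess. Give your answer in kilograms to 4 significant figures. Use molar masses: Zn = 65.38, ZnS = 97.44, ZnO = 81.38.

289.4 kg

232.5 kg = 232500 g.
n(Zn) = 232500 / 65.38 = 3556.1 mol.
Step 1 gives a 1:1 ratio of Zn to ZnS, so n(ZnS) = 3556.1 mol.
In step 2 the ZnS:ZnO ratio is 2:2, so n(ZnO) = 3556.1 mol.
Mass of ZnO = 3556.1 × 81.38 = 289400 g = 289.4 kg.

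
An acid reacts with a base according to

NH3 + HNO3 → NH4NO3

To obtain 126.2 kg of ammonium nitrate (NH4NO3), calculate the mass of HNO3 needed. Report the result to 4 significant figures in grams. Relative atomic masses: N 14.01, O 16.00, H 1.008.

M(NH4NO3) = 2(14.01) + 4(1.008) + 3(16.00) = 80.052 g/mol.
M(HNO3) = 1.008 + 14.01 + 3(16.00) = 63.018 g/mol.
Convert: 126.2 kg = 126200 g.
n(NH4NO3) = 126200 g / 80.052 g/mol = 1576.5 mol.
From the equation the NH4NO3:HNO3 mole ratio is 1:1, so n(HNO3) = 1576.5 × 1/1 = 1576.5 mol.
Mass of HNO3 = 1576.5 mol × 63.018 g/mol = 99346 g.

99350 g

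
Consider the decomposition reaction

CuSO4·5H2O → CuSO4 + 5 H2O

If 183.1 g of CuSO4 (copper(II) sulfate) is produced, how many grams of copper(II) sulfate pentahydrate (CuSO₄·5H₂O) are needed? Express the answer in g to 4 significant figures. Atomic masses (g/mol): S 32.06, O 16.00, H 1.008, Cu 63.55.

286.4 g

M(CuSO4) = 63.55 + 32.06 + 4(16.00) = 159.61 g/mol.
M(CuSO4·5H2O) = 63.55 + 32.06 + 9(16.00) + 10(1.008) = 249.69 g/mol.
n(CuSO4) = 183.10 g / 159.61 g/mol = 1.1472 mol.
From the equation the CuSO4:CuSO4·5H2O mole ratio is 1:1, so n(CuSO4·5H2O) = 1.1472 × 1/1 = 1.1472 mol.
Mass of CuSO4·5H2O = 1.1472 mol × 249.69 g/mol = 286.44 g.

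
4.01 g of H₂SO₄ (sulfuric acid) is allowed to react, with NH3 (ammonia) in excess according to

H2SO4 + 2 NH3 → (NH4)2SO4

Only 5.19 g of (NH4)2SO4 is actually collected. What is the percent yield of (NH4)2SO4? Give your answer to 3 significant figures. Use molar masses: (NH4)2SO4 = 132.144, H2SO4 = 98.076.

96.1 %

n(H2SO4) = 4.010 g / 98.076 g/mol = 0.04089 mol.
From the equation the H2SO4:(NH4)2SO4 mole ratio is 1:1, so n((NH4)2SO4) = 0.04089 × 1/1 = 0.04089 mol.
Mass of (NH4)2SO4 = 0.04089 mol × 132.144 g/mol = 5.403 g.
This is the theoretical yield. Percent yield = 5.19 g / 5.403 g × 100% = 96.06%.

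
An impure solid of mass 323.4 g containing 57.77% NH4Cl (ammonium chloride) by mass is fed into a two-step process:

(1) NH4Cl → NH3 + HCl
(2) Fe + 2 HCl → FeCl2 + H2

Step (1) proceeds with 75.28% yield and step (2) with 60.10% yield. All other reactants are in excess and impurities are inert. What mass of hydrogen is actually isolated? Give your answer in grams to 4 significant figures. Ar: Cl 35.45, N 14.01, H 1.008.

Pure NH4Cl = 323.4 × 0.5777 = 186.83 g.
M(NH4Cl) = 14.01 + 4(1.008) + 35.45 = 53.492 g/mol.
M(H2) = 2(1.008) = 2.016 g/mol.
n(NH4Cl) = 186.83 / 53.492 = 3.4926 mol.
Step 1 (NH4Cl:HCl = 1:1): theoretical n(HCl) = 3.4926 mol; at 75.28% yield, n(HCl) = 2.6293 mol.
Step 2 (HCl:H2 = 2:1): theoretical n(H2) = 1.3146 mol, so theoretical mass = 1.3146 × 2.016 = 2.6503 g.
At 60.10% yield, actual mass of H2 = 2.6503 × 0.6010 = 1.5928 g.

1.593 g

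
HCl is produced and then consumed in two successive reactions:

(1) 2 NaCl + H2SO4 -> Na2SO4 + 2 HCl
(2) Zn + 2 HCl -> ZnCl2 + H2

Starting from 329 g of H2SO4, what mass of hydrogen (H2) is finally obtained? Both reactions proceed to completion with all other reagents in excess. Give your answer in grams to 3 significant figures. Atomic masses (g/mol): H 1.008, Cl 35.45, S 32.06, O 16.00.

6.76 g

M(H2SO4) = 2(1.008) + 32.06 + 4(16.00) = 98.076 g/mol.
M(H2) = 2(1.008) = 2.016 g/mol.
n(H2SO4) = 329.0 / 98.076 = 3.355 mol.
Step 1 gives a 1:2 ratio of H2SO4 to HCl, so n(HCl) = 6.709 mol.
In step 2 the HCl:H2 ratio is 2:1, so n(H2) = 3.355 mol.
Mass of H2 = 3.355 × 2.016 = 6.763 g.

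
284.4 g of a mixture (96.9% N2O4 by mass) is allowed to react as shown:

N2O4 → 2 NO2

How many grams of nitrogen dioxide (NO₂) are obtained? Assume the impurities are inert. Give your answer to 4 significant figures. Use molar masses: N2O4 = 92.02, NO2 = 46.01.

275.6 g

Mass of pure N2O4 = 284.4 g × 0.969 = 275.58 g.
n(N2O4) = 275.58 g / 92.02 g/mol = 2.9948 mol.
From the equation the N2O4:NO2 mole ratio is 1:2, so n(NO2) = 2.9948 × 2/1 = 5.9896 mol.
Mass of NO2 = 5.9896 mol × 46.01 g/mol = 275.58 g.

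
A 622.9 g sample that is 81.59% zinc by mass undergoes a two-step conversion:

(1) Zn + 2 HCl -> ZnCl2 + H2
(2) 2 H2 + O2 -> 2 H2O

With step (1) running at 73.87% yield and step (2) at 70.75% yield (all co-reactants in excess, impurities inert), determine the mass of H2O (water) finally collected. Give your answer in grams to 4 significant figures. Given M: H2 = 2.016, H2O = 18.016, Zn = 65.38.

73.19 g

Pure Zn = 622.9 × 0.8159 = 508.22 g.
n(Zn) = 508.22 / 65.38 = 7.7734 mol.
Step 1 (Zn:H2 = 1:1): theoretical n(H2) = 7.7734 mol; at 73.87% yield, n(H2) = 5.7422 mol.
Step 2 (H2:H2O = 2:2): theoretical n(H2O) = 5.7422 mol, so theoretical mass = 5.7422 × 18.016 = 103.45 g.
At 70.75% yield, actual mass of H2O = 103.45 × 0.7075 = 73.192 g.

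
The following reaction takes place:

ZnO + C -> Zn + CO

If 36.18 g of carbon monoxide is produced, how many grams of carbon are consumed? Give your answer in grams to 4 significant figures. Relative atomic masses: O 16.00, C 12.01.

15.51 g

M(CO) = 12.01 + 16.00 = 28.01 g/mol.
M(C) = 12.01 g/mol.
n(CO) = 36.180 g / 28.01 g/mol = 1.2917 mol.
From the equation the CO:C mole ratio is 1:1, so n(C) = 1.2917 × 1/1 = 1.2917 mol.
Mass of C = 1.2917 mol × 12.01 g/mol = 15.513 g.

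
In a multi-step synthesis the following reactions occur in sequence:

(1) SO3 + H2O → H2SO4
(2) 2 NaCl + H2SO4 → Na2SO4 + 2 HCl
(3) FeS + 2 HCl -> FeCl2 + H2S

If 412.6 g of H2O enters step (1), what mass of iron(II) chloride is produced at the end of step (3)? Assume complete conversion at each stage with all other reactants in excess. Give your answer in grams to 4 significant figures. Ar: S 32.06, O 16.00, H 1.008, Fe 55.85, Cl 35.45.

2903 g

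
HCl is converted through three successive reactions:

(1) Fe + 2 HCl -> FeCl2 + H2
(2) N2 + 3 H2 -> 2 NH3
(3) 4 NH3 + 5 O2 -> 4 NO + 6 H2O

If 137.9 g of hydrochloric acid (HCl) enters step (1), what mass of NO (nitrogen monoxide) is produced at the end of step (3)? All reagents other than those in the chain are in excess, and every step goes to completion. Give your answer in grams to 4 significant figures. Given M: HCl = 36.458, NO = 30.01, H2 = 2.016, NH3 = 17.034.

37.84 g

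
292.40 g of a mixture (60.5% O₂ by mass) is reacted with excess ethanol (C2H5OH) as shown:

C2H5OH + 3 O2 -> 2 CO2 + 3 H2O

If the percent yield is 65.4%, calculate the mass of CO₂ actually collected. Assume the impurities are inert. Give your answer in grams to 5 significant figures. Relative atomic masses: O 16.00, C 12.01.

Pure O2 available = 292.40 g × 0.605 = 176.902 g.
M(O2) = 2(16.00) = 32.00 g/mol.
M(CO2) = 12.01 + 2(16.00) = 44.01 g/mol.
n(O2) = 176.902 g / 32.00 g/mol = 5.52819 mol.
From the equation the O2:CO2 mole ratio is 3:2, so n(CO2) = 5.52819 × 2/3 = 3.68546 mol.
Mass of CO2 = 3.68546 mol × 44.01 g/mol = 162.197 g.
Actual mass collected = 162.197 g × 0.654 = 106.077 g.

106.08 g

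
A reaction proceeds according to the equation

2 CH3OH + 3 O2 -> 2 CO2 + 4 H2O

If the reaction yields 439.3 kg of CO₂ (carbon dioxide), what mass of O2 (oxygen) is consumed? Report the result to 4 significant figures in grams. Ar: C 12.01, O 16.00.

M(CO2) = 12.01 + 2(16.00) = 44.01 g/mol.
M(O2) = 2(16.00) = 32.00 g/mol.
Convert: 439.3 kg = 439300 g.
n(CO2) = 439300 g / 44.01 g/mol = 9981.8 mol.
From the equation the CO2:O2 mole ratio is 2:3, so n(O2) = 9981.8 × 3/2 = 14973 mol.
Mass of O2 = 14973 mol × 32.00 g/mol = 479130 g.

479100 g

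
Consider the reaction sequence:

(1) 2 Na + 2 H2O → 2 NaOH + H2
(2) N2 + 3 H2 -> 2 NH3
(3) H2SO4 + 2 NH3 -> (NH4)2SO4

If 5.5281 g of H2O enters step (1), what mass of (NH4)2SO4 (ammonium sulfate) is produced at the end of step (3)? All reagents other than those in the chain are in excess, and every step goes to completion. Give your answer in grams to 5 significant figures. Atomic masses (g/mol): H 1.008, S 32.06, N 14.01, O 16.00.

6.7579 g

M(H2O) = 2(1.008) + 16.00 = 18.016 g/mol.
M((NH4)2SO4) = 2(14.01) + 8(1.008) + 32.06 + 4(16.00) = 132.144 g/mol.
n(H2O) = 5.5281 / 18.016 = 0.306844 mol.
Reaction (1): H2O→H2 ratio 2:1 ⇒ n(H2) = 0.153422 mol.
Reaction (2): H2→NH3 ratio 3:2 ⇒ n(NH3) = 0.102281 mol.
Reaction (3): NH3→(NH4)2SO4 ratio 2:1 ⇒ n((NH4)2SO4) = 0.0511407 mol.
Mass of (NH4)2SO4 = 0.0511407 × 132.144 = 6.75793 g.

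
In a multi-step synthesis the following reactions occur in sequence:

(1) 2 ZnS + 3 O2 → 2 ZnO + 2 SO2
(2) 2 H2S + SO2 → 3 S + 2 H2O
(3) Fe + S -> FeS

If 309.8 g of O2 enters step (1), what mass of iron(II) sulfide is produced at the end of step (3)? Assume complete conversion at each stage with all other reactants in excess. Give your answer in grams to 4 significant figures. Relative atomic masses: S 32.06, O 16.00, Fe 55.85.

1702 g

M(O2) = 2(16.00) = 32.00 g/mol.
M(FeS) = 55.85 + 32.06 = 87.91 g/mol.
n(O2) = 309.8 / 32.00 = 9.6813 mol.
Reaction (1): O2→SO2 ratio 3:2 ⇒ n(SO2) = 6.4542 mol.
Reaction (2): SO2→S ratio 1:3 ⇒ n(S) = 19.363 mol.
Reaction (3): S→FeS ratio 1:1 ⇒ n(FeS) = 19.363 mol.
Mass of FeS = 19.363 × 87.91 = 1702.2 g.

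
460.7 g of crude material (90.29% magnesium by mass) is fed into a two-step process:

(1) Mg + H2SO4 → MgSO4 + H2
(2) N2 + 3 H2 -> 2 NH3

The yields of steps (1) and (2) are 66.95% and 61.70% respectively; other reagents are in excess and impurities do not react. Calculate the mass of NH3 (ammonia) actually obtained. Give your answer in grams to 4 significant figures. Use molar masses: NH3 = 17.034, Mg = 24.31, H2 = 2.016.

Pure Mg = 460.7 × 0.9029 = 415.97 g.
n(Mg) = 415.97 / 24.31 = 17.111 mol.
Step 1 (Mg:H2 = 1:1): theoretical n(H2) = 17.111 mol; at 66.95% yield, n(H2) = 11.456 mol.
Step 2 (H2:NH3 = 3:2): theoretical n(NH3) = 7.6372 mol, so theoretical mass = 7.6372 × 17.034 = 130.09 g.
At 61.70% yield, actual mass of NH3 = 130.09 × 0.6170 = 80.266 g.

80.27 g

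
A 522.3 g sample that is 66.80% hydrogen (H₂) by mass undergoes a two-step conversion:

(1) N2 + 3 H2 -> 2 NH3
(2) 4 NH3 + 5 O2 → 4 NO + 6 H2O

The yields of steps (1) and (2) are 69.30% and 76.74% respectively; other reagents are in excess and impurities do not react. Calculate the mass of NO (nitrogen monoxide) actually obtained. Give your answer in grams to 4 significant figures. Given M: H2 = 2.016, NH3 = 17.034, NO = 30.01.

1841 g

Pure H2 = 522.3 × 0.6680 = 348.90 g.
n(H2) = 348.90 / 2.016 = 173.06 mol.
Step 1 (H2:NH3 = 3:2): theoretical n(NH3) = 115.38 mol; at 69.30% yield, n(NH3) = 79.955 mol.
Step 2 (NH3:NO = 4:4): theoretical n(NO) = 79.955 mol, so theoretical mass = 79.955 × 30.01 = 2399.5 g.
At 76.74% yield, actual mass of NO = 2399.5 × 0.7674 = 1841.3 g.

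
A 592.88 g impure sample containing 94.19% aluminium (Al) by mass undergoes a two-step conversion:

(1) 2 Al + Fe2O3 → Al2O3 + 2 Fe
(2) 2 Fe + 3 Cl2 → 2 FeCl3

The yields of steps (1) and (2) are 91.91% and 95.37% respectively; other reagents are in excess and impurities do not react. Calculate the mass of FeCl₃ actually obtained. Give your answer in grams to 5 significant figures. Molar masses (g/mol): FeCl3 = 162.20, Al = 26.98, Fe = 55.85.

Pure Al = 592.88 × 0.9419 = 558.434 g.
n(Al) = 558.434 / 26.98 = 20.6981 mol.
Step 1 (Al:Fe = 2:2): theoretical n(Fe) = 20.6981 mol; at 91.91% yield, n(Fe) = 19.0236 mol.
Step 2 (Fe:FeCl3 = 2:2): theoretical n(FeCl3) = 19.0236 mol, so theoretical mass = 19.0236 × 162.20 = 3085.63 g.
At 95.37% yield, actual mass of FeCl3 = 3085.63 × 0.9537 = 2942.76 g.

2942.8 g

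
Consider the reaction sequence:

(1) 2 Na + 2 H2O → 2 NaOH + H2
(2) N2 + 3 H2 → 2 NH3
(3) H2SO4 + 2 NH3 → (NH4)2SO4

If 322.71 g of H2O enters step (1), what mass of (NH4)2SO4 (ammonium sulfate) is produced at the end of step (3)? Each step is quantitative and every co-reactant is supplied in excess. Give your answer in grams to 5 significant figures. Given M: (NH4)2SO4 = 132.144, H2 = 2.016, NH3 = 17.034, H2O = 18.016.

n(H2O) = 322.71 / 18.016 = 17.9124 mol.
Reaction (1): H2O→H2 ratio 2:1 ⇒ n(H2) = 8.95621 mol.
Reaction (2): H2→NH3 ratio 3:2 ⇒ n(NH3) = 5.97080 mol.
Reaction (3): NH3→(NH4)2SO4 ratio 2:1 ⇒ n((NH4)2SO4) = 2.98540 mol.
Mass of (NH4)2SO4 = 2.98540 × 132.144 = 394.503 g.

394.50 g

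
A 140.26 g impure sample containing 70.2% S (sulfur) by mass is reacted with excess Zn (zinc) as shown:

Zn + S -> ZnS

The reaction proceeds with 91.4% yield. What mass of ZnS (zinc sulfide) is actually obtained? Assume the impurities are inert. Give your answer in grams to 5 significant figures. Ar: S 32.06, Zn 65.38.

273.52 g

Pure S available = 140.26 g × 0.702 = 98.4625 g.
M(S) = 32.06 g/mol.
M(ZnS) = 65.38 + 32.06 = 97.44 g/mol.
n(S) = 98.4625 g / 32.06 g/mol = 3.07120 mol.
From the equation the S:ZnS mole ratio is 1:1, so n(ZnS) = 3.07120 × 1/1 = 3.07120 mol.
Mass of ZnS = 3.07120 mol × 97.44 g/mol = 299.257 g.
Actual mass collected = 299.257 g × 0.914 = 273.521 g.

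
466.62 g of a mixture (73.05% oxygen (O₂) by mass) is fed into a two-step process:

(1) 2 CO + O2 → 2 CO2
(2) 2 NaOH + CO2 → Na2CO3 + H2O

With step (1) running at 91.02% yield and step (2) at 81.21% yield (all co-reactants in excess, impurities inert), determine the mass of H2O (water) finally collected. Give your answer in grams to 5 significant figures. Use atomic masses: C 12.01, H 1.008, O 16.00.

Pure O2 = 466.62 × 0.7305 = 340.866 g.
M(O2) = 2(16.00) = 32.00 g/mol.
M(H2O) = 2(1.008) + 16.00 = 18.016 g/mol.
n(O2) = 340.866 / 32.00 = 10.6521 mol.
Step 1 (O2:CO2 = 1:2): theoretical n(CO2) = 21.3041 mol; at 91.02% yield, n(CO2) = 19.3910 mol.
Step 2 (CO2:H2O = 1:1): theoretical n(H2O) = 19.3910 mol, so theoretical mass = 19.3910 × 18.016 = 349.348 g.
At 81.21% yield, actual mass of H2O = 349.348 × 0.8121 = 283.706 g.

283.71 g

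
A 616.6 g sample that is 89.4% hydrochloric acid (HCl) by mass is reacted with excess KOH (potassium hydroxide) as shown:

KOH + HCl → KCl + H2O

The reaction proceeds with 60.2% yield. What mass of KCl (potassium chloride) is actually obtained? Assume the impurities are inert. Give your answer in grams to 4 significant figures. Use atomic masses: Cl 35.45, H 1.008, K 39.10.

678.6 g

Pure HCl available = 616.6 g × 0.894 = 551.24 g.
M(HCl) = 1.008 + 35.45 = 36.458 g/mol.
M(KCl) = 39.10 + 35.45 = 74.55 g/mol.
n(HCl) = 551.24 g / 36.458 g/mol = 15.120 mol.
From the equation the HCl:KCl mole ratio is 1:1, so n(KCl) = 15.120 × 1/1 = 15.120 mol.
Mass of KCl = 15.120 mol × 74.55 g/mol = 1127.2 g.
Actual mass collected = 1127.2 g × 0.602 = 678.57 g.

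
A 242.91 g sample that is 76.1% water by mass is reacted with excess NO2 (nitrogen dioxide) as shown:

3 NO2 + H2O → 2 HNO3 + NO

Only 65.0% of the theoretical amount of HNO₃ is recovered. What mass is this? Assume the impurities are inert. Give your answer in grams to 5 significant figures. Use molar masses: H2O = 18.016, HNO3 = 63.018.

840.58 g

Pure H2O available = 242.91 g × 0.761 = 184.855 g.
n(H2O) = 184.855 g / 18.016 g/mol = 10.2606 mol.
From the equation the H2O:HNO3 mole ratio is 1:2, so n(HNO3) = 10.2606 × 2/1 = 20.5211 mol.
Mass of HNO3 = 20.5211 mol × 63.018 g/mol = 1293.20 g.
Actual mass collected = 1293.20 g × 0.650 = 840.581 g.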